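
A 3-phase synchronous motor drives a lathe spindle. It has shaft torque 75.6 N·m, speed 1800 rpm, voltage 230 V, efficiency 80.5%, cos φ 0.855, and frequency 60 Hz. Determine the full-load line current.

ω = 2π×1800/60 = 188.5 rad/s; P_out = τω = 75.6 × 188.5 = 14251 W
P_in = P_out / η = 14251 / 0.805 = 17703 W
I_L = P_in / (√3·V_L·cosφ) = 17703 / (1.732 × 230 × 0.855) = 52 A

52 A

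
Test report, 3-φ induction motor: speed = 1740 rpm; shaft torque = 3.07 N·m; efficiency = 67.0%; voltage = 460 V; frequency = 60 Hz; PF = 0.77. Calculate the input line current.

1.36 A

ω = 2π×1740/60 = 182.2 rad/s; P_out = τω = 3.07 × 182.2 = 559 W
P_in = P_out / η = 559 / 0.670 = 834 W
I_L = P_in / (√3·V_L·cosφ) = 834 / (1.732 × 460 × 0.77) = 1.36 A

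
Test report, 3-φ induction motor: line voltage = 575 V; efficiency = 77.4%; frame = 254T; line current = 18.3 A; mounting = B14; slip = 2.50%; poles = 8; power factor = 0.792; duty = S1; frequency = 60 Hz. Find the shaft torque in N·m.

P_in = √3·V·I·cosφ = 1.732 × 575 × 18.3 × 0.792 = 14434 W
P_out = η·P_in = 0.774 × 14434 = 11172 W
n_s = 120×60/8 = 900 rpm; n = 900×(1−0.025) = 878 rpm
ω = 2π×878/60 = 91.94 rad/s
τ = P_out/ω = 11172/91.94 = 122 N·m

122 N·m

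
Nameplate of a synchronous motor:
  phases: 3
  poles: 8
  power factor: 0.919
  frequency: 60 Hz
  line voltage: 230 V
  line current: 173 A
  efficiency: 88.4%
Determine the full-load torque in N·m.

594 N·m

P_in = √3·V·I·cosφ = 1.732 × 230 × 173 × 0.919 = 63334 W
P_out = η·P_in = 0.884 × 63334 = 55987 W
n = n_s = 120×60/8 = 900 rpm (synchronous)
ω = 2π×900/60 = 94.25 rad/s
τ = P_out/ω = 55987/94.25 = 594 N·m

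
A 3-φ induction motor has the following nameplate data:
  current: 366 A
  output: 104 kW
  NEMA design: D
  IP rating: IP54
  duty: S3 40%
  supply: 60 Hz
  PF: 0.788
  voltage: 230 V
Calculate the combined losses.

10900 W

P_in = √3·V·I·cosφ = 1.732×230×366×0.788 = 114890 W
P_out = 104000 W
Losses = P_in − P_out = 114890 − 104000 = 10890 W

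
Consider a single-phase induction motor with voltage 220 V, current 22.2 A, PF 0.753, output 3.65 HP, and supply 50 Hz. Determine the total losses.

955 W

P_in = V·I·cosφ = 220×22.2×0.753 = 3678 W
P_out = 3.65×746 = 2723 W
Losses = P_in − P_out = 3678 − 2723 = 955 W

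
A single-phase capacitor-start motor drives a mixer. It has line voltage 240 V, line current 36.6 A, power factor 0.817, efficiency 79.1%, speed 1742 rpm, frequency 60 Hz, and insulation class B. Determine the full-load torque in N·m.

31.1 N·m

P_in = V·I·cosφ = 240 × 36.6 × 0.817 = 7177 W
P_out = η·P_in = 0.791 × 7177 = 5677 W
n = 1742 rpm
ω = 2π×1742/60 = 182.4 rad/s
τ = P_out/ω = 5677/182.4 = 31.1 N·m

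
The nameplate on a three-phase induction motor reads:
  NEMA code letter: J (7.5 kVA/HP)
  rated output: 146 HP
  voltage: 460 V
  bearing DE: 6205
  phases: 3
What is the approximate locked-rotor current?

S_LR = 7.5 × 146 = 1095 kVA
I_LR = S_LR/(√3·V_L) = 1095000/(1.732×460) = 1370 A

1370 A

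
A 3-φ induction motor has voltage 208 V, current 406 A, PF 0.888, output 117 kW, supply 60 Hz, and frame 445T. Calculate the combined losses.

12900 W

P_in = √3·V·I·cosφ = 1.732×208×406×0.888 = 129882 W
P_out = 117000 W
Losses = P_in − P_out = 129882 − 117000 = 12882 W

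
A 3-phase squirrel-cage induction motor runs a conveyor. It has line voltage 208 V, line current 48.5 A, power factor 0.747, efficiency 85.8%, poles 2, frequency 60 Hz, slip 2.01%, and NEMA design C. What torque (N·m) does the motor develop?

P_in = √3·V·I·cosφ = 1.732 × 208 × 48.5 × 0.747 = 13052 W
P_out = η·P_in = 0.858 × 13052 = 11199 W
n_s = 120×60/2 = 3600 rpm; n = 3600×(1−0.0201) = 3528 rpm
ω = 2π×3528/60 = 369.5 rad/s
τ = P_out/ω = 11199/369.5 = 30.3 N·m

30.3 N·m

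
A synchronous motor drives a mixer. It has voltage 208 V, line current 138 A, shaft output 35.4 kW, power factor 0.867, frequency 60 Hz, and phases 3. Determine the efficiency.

82.1 %

P_out = 35.4 kW = 35400 W
P_in = √3·V_L·I_L·cosφ = 1.732 × 208 × 138 × 0.867 = 43103 W
η = P_out / P_in = 35400 / 43103 = 0.821 = 82.1%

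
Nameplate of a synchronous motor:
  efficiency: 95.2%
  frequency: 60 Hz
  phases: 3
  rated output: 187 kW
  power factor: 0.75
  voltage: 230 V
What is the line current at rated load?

P_out = 187 kW = 187000 W
P_in = P_out / η = 187000 / 0.952 = 196429 W
I_L = P_in / (√3·V_L·cosφ) = 196429 / (1.732 × 230 × 0.75) = 657 A

657 A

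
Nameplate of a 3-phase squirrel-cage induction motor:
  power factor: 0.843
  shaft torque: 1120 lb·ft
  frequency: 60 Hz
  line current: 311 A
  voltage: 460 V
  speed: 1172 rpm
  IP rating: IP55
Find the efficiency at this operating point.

τ = 1120 lb·ft × 1.356 = 1519 N·m
ω = 2π × 1172/60 = 122.7 rad/s; P_out = τω = 1519 × 122.7 = 186381 W
P_in = √3·V_L·I_L·cosφ = 1.732 × 460 × 311 × 0.843 = 208878 W
η = P_out / P_in = 186381 / 208878 = 0.892 = 89.2%

89.2 %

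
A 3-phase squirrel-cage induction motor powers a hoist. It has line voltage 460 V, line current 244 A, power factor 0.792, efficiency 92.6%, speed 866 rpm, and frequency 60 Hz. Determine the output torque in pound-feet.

P_in = √3·V·I·cosφ = 1.732 × 460 × 244 × 0.792 = 153965 W
P_out = η·P_in = 0.926 × 153965 = 142572 W
n = 866 rpm
ω = 2π×866/60 = 90.69 rad/s
τ = P_out/ω = 142572/90.69 = 1572 N·m
In lb·ft: 1572/1.356 = 1160 lb·ft

1160 lb·ft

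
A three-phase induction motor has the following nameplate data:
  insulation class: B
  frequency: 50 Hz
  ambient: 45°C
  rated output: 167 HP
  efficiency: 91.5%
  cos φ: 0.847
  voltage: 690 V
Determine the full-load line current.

P_out = 167 × 746 = 124582 W
P_in = P_out / η = 124582 / 0.915 = 136155 W
I_L = P_in / (√3·V_L·cosφ) = 136155 / (1.732 × 690 × 0.847) = 135 A

135 A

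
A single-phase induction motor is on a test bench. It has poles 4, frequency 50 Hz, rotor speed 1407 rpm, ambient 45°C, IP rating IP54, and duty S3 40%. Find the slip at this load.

6.2 %

n_s = 120f/p = 120×50/4 = 1500 rpm
s = (n_s − n)/n_s = (1500 − 1407)/1500 = 0.0620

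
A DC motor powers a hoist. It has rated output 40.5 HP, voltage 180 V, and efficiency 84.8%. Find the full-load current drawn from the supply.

P_out = 40.5 × 746 = 30213 W
P_in = P_out / η = 30213 / 0.848 = 35629 W
I = P_in / V = 35629 / 180 = 198 A

198 A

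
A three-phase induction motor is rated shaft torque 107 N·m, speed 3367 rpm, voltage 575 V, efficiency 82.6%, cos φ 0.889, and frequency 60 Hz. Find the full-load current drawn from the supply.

ω = 2π×3367/60 = 352.6 rad/s; P_out = τω = 107 × 352.6 = 37728 W
P_in = P_out / η = 37728 / 0.826 = 45676 W
I_L = P_in / (√3·V_L·cosφ) = 45676 / (1.732 × 575 × 0.889) = 51.6 A

51.6 A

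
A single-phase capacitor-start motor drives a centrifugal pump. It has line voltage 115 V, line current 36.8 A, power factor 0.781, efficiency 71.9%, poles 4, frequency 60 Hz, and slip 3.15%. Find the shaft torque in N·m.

13 N·m

P_in = V·I·cosφ = 115 × 36.8 × 0.781 = 3305 W
P_out = η·P_in = 0.719 × 3305 = 2376 W
n_s = 120×60/4 = 1800 rpm; n = 1800×(1−0.0315) = 1743 rpm
ω = 2π×1743/60 = 182.5 rad/s
τ = P_out/ω = 2376/182.5 = 13 N·m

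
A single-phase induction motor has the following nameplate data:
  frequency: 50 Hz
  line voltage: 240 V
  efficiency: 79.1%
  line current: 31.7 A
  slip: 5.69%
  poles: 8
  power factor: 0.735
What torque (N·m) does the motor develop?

P_in = V·I·cosφ = 240 × 31.7 × 0.735 = 5592 W
P_out = η·P_in = 0.791 × 5592 = 4423 W
n_s = 120×50/8 = 750 rpm; n = 750×(1−0.0569) = 707 rpm
ω = 2π×707/60 = 74.04 rad/s
τ = P_out/ω = 4423/74.04 = 59.7 N·m

59.7 N·m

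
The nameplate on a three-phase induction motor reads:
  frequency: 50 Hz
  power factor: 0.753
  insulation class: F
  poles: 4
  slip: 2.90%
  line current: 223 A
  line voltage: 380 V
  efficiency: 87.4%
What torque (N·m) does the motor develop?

633 N·m

P_in = √3·V·I·cosφ = 1.732 × 380 × 223 × 0.753 = 110518 W
P_out = η·P_in = 0.874 × 110518 = 96593 W
n_s = 120×50/4 = 1500 rpm; n = 1500×(1−0.029) = 1457 rpm
ω = 2π×1457/60 = 152.6 rad/s
τ = P_out/ω = 96593/152.6 = 633 N·m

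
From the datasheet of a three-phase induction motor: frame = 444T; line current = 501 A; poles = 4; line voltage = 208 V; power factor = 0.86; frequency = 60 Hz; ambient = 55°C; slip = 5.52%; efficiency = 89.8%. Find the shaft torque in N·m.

783 N·m

P_in = √3·V·I·cosφ = 1.732 × 208 × 501 × 0.86 = 155220 W
P_out = η·P_in = 0.898 × 155220 = 139388 W
n_s = 120×60/4 = 1800 rpm; n = 1800×(1−0.0552) = 1701 rpm
ω = 2π×1701/60 = 178.1 rad/s
τ = P_out/ω = 139388/178.1 = 783 N·m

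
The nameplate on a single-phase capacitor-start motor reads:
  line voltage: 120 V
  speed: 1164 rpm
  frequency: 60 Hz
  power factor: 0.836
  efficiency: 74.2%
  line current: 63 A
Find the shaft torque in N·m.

38.5 N·m

P_in = V·I·cosφ = 120 × 63 × 0.836 = 6320 W
P_out = η·P_in = 0.742 × 6320 = 4689 W
n = 1164 rpm
ω = 2π×1164/60 = 121.9 rad/s
τ = P_out/ω = 4689/121.9 = 38.5 N·m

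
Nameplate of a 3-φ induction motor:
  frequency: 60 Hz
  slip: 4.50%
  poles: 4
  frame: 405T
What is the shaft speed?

n_s = 120f/p = 120×60/4 = 1800 rpm
n = n_s(1 − s) = 1800 × (1 − 0.045) = 1719 rpm

1719 rpm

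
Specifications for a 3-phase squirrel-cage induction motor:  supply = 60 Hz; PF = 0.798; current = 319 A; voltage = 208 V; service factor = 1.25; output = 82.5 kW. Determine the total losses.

9210 W

P_in = √3·V·I·cosφ = 1.732×208×319×0.798 = 91707 W
P_out = 82500 W
Losses = P_in − P_out = 91707 − 82500 = 9207 W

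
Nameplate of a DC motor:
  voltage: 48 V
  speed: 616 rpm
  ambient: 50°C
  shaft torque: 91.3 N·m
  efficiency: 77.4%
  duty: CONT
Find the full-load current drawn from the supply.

ω = 2π×616/60 = 64.51 rad/s; P_out = τω = 91.3 × 64.51 = 5890 W
P_in = P_out / η = 5890 / 0.774 = 7610 W
I = P_in / V = 7610 / 48 = 159 A

159 A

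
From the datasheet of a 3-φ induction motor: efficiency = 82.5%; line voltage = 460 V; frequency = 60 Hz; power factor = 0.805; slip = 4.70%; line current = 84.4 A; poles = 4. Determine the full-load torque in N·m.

P_in = √3·V·I·cosφ = 1.732 × 460 × 84.4 × 0.805 = 54131 W
P_out = η·P_in = 0.825 × 54131 = 44658 W
n_s = 120×60/4 = 1800 rpm; n = 1800×(1−0.047) = 1715 rpm
ω = 2π×1715/60 = 179.6 rad/s
τ = P_out/ω = 44658/179.6 = 249 N·m

249 N·m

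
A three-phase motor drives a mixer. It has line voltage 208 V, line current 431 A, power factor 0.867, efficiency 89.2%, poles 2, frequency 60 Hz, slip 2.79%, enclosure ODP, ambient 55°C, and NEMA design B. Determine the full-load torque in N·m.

P_in = √3·V·I·cosφ = 1.732 × 208 × 431 × 0.867 = 134619 W
P_out = η·P_in = 0.892 × 134619 = 120080 W
n_s = 120×60/2 = 3600 rpm; n = 3600×(1−0.0279) = 3500 rpm
ω = 2π×3500/60 = 366.5 rad/s
τ = P_out/ω = 120080/366.5 = 328 N·m

328 N·m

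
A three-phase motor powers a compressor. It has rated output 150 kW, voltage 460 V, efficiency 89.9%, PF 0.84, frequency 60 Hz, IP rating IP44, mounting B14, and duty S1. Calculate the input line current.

249 A

P_out = 150 kW = 150000 W
P_in = P_out / η = 150000 / 0.899 = 166852 W
I_L = P_in / (√3·V_L·cosφ) = 166852 / (1.732 × 460 × 0.84) = 249 A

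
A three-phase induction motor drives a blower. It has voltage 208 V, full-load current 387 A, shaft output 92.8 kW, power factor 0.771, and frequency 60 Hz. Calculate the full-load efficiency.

P_out = 92.8 kW = 92800 W
P_in = √3·V_L·I_L·cosφ = 1.732 × 208 × 387 × 0.771 = 107492 W
η = P_out / P_in = 92800 / 107492 = 0.863 = 86.3%

86.3 %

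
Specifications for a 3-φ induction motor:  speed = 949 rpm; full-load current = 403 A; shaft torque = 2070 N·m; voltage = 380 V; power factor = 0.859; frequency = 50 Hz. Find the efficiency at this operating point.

ω = 2π × 949/60 = 99.38 rad/s; P_out = τω = 2070 × 99.38 = 205717 W
P_in = √3·V_L·I_L·cosφ = 1.732 × 380 × 403 × 0.859 = 227840 W
η = P_out / P_in = 205717 / 227840 = 0.903 = 90.3%

90.3 %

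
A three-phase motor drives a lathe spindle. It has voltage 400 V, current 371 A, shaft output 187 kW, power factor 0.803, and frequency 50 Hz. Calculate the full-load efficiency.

P_out = 187 kW = 187000 W
P_in = √3·V_L·I_L·cosφ = 1.732 × 400 × 371 × 0.803 = 206394 W
η = P_out / P_in = 187000 / 206394 = 0.906 = 90.6%

90.6 %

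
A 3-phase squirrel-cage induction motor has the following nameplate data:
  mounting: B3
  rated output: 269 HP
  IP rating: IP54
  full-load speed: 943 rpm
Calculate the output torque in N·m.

P_out = 269 × 746 = 200674 W
ω = 2π × 943/60 = 98.75 rad/s
τ = P_out/ω = 200674/98.75 = 2030 N·m

2030 N·m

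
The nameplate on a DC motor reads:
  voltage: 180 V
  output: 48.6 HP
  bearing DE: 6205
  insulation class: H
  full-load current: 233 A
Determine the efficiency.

P_out = 48.6 × 746 = 36256 W
P_in = V·I = 180 × 233 = 41940 W
η = P_out / P_in = 36256 / 41940 = 0.864 = 86.4%

86.4 %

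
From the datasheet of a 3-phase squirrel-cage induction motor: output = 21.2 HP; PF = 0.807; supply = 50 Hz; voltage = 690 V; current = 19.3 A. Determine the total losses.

P_in = √3·V·I·cosφ = 1.732×690×19.3×0.807 = 18613 W
P_out = 21.2×746 = 15815 W
Losses = P_in − P_out = 18613 − 15815 = 2798 W

2800 W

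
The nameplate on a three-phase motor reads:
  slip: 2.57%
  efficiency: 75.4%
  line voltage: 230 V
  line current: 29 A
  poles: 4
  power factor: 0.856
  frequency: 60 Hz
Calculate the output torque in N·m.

P_in = √3·V·I·cosφ = 1.732 × 230 × 29 × 0.856 = 9889 W
P_out = η·P_in = 0.754 × 9889 = 7456 W
n_s = 120×60/4 = 1800 rpm; n = 1800×(1−0.0257) = 1754 rpm
ω = 2π×1754/60 = 183.7 rad/s
τ = P_out/ω = 7456/183.7 = 40.6 N·m

40.6 N·m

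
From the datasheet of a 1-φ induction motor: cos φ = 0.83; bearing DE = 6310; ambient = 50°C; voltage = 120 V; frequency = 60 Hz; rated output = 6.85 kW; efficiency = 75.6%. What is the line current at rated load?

91 A

P_out = 6.85 kW = 6850 W
P_in = P_out / η = 6850 / 0.756 = 9061 W
I = P_in / (V·cosφ) = 9061 / (120 × 0.83) = 91 A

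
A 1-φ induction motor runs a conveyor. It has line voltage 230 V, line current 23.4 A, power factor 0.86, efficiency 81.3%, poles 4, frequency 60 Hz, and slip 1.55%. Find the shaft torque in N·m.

20.3 N·m

P_in = V·I·cosφ = 230 × 23.4 × 0.86 = 4629 W
P_out = η·P_in = 0.813 × 4629 = 3763 W
n_s = 120×60/4 = 1800 rpm; n = 1800×(1−0.0155) = 1772 rpm
ω = 2π×1772/60 = 185.6 rad/s
τ = P_out/ω = 3763/185.6 = 20.3 N·m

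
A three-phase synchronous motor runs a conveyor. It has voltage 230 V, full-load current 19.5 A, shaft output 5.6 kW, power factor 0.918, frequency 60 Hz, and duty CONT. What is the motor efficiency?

P_out = 5.6 kW = 5600 W
P_in = √3·V_L·I_L·cosφ = 1.732 × 230 × 19.5 × 0.918 = 7131 W
η = P_out / P_in = 5600 / 7131 = 0.785 = 78.5%

78.5 %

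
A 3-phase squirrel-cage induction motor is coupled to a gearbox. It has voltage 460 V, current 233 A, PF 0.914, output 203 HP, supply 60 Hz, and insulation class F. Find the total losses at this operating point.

P_in = √3·V·I·cosφ = 1.732×460×233×0.914 = 169671 W
P_out = 203×746 = 151438 W
Losses = P_in − P_out = 169671 − 151438 = 18233 W

18200 W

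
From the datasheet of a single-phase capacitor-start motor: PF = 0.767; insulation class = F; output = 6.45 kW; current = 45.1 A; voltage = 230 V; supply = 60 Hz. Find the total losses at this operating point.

P_in = V·I·cosφ = 230×45.1×0.767 = 7956 W
P_out = 6450 W
Losses = P_in − P_out = 7956 − 6450 = 1506 W

1510 W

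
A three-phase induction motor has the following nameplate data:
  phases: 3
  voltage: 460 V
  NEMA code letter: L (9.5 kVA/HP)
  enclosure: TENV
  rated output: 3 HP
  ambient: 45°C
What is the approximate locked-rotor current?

35.8 A

S_LR = 9.5 × 3 = 28.5 kVA
I_LR = S_LR/(√3·V_L) = 28500/(1.732×460) = 35.8 A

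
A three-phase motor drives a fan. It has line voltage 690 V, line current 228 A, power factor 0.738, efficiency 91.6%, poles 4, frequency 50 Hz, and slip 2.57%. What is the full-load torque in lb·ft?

888 lb·ft

P_in = √3·V·I·cosφ = 1.732 × 690 × 228 × 0.738 = 201089 W
P_out = η·P_in = 0.916 × 201089 = 184198 W
n_s = 120×50/4 = 1500 rpm; n = 1500×(1−0.0257) = 1461 rpm
ω = 2π×1461/60 = 153 rad/s
τ = P_out/ω = 184198/153 = 1204 N·m
In lb·ft: 1204/1.356 = 888 lb·ft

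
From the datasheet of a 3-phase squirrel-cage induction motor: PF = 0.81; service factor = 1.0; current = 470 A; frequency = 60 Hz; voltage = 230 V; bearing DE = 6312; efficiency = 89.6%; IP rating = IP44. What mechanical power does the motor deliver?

P_in = √3·V·I·cosφ = 1.732 × 230 × 470 × 0.81 = 151656 W
P_out = η·P_in = 0.896 × 151656 = 135884 W

136 kW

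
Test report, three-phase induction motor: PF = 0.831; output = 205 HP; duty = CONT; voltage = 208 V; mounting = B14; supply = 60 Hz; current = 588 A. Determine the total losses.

P_in = √3·V·I·cosφ = 1.732×208×588×0.831 = 176031 W
P_out = 205×746 = 152930 W
Losses = P_in − P_out = 176031 − 152930 = 23101 W

23100 W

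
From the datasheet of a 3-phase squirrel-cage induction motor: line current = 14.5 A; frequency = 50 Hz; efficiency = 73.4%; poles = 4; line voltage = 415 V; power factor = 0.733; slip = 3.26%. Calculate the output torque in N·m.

P_in = √3·V·I·cosφ = 1.732 × 415 × 14.5 × 0.733 = 7640 W
P_out = η·P_in = 0.734 × 7640 = 5608 W
n_s = 120×50/4 = 1500 rpm; n = 1500×(1−0.0326) = 1451 rpm
ω = 2π×1451/60 = 151.9 rad/s
τ = P_out/ω = 5608/151.9 = 36.9 N·m

36.9 N·m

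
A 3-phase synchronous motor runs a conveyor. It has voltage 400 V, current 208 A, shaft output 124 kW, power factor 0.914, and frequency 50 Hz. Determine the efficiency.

94.1 %

P_out = 124 kW = 124000 W
P_in = √3·V_L·I_L·cosφ = 1.732 × 400 × 208 × 0.914 = 131710 W
η = P_out / P_in = 124000 / 131710 = 0.941 = 94.1%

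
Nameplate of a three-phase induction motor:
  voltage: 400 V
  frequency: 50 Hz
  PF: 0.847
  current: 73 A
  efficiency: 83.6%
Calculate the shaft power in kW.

35.8 kW

P_in = √3·V·I·cosφ = 1.732 × 400 × 73 × 0.847 = 42837 W
P_out = η·P_in = 0.836 × 42837 = 35812 W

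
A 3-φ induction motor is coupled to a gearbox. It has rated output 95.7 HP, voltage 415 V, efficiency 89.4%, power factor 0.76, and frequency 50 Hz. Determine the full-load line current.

P_out = 95.7 × 746 = 71392 W
P_in = P_out / η = 71392 / 0.894 = 79857 W
I_L = P_in / (√3·V_L·cosφ) = 79857 / (1.732 × 415 × 0.76) = 146 A

146 A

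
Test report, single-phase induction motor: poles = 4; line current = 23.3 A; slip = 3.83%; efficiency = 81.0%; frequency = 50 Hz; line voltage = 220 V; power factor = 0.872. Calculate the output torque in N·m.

P_in = V·I·cosφ = 220 × 23.3 × 0.872 = 4470 W
P_out = η·P_in = 0.81 × 4470 = 3621 W
n_s = 120×50/4 = 1500 rpm; n = 1500×(1−0.0383) = 1443 rpm
ω = 2π×1443/60 = 151.1 rad/s
τ = P_out/ω = 3621/151.1 = 24 N·m

24 N·m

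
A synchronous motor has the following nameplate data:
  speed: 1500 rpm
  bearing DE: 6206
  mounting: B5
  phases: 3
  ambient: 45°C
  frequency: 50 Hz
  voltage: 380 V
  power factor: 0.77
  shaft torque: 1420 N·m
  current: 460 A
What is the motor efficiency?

ω = 2π × 1500/60 = 157.1 rad/s; P_out = τω = 1420 × 157.1 = 223082 W
P_in = √3·V_L·I_L·cosφ = 1.732 × 380 × 460 × 0.77 = 233120 W
η = P_out / P_in = 223082 / 233120 = 0.957 = 95.7%

95.7 %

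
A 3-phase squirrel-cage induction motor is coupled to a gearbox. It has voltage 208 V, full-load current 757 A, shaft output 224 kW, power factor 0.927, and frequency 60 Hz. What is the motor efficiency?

88.6 %

P_out = 224 kW = 224000 W
P_in = √3·V_L·I_L·cosφ = 1.732 × 208 × 757 × 0.927 = 252806 W
η = P_out / P_in = 224000 / 252806 = 0.886 = 88.6%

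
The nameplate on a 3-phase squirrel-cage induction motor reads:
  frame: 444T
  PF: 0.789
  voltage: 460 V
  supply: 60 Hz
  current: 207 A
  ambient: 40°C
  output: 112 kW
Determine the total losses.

P_in = √3·V·I·cosφ = 1.732×460×207×0.789 = 130123 W
P_out = 112000 W
Losses = P_in − P_out = 130123 − 112000 = 18123 W

18100 W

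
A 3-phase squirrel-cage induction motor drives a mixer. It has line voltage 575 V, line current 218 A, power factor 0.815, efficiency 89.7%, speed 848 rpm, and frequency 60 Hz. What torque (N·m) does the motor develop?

P_in = √3·V·I·cosφ = 1.732 × 575 × 218 × 0.815 = 176942 W
P_out = η·P_in = 0.897 × 176942 = 158717 W
n = 848 rpm
ω = 2π×848/60 = 88.8 rad/s
τ = P_out/ω = 158717/88.8 = 1790 N·m

1790 N·m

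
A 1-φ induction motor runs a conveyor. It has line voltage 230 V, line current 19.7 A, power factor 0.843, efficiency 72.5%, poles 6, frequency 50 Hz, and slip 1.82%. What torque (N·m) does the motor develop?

26.9 N·m

P_in = V·I·cosφ = 230 × 19.7 × 0.843 = 3820 W
P_out = η·P_in = 0.725 × 3820 = 2770 W
n_s = 120×50/6 = 1000 rpm; n = 1000×(1−0.0182) = 982 rpm
ω = 2π×982/60 = 102.8 rad/s
τ = P_out/ω = 2770/102.8 = 26.9 N·m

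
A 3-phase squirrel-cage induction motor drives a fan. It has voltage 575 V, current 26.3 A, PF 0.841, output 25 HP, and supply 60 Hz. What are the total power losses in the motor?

3380 W

P_in = √3·V·I·cosφ = 1.732×575×26.3×0.841 = 22028 W
P_out = 25×746 = 18650 W
Losses = P_in − P_out = 22028 − 18650 = 3378 W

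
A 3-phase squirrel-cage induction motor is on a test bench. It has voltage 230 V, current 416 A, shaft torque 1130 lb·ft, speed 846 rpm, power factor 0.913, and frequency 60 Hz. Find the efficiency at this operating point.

89.7 %

τ = 1130 lb·ft × 1.356 = 1532 N·m
ω = 2π × 846/60 = 88.59 rad/s; P_out = τω = 1532 × 88.59 = 135720 W
P_in = √3·V_L·I_L·cosφ = 1.732 × 230 × 416 × 0.913 = 151300 W
η = P_out / P_in = 135720 / 151300 = 0.897 = 89.7%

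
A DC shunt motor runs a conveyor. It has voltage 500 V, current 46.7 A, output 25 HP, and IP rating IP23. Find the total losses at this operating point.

P_in = V·I = 500×46.7 = 23350 W
P_out = 25×746 = 18650 W
Losses = P_in − P_out = 23350 − 18650 = 4700 W

4.7 kW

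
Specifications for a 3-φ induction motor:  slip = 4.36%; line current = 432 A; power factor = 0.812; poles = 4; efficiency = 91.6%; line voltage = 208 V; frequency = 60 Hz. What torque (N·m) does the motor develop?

P_in = √3·V·I·cosφ = 1.732 × 208 × 432 × 0.812 = 126372 W
P_out = η·P_in = 0.916 × 126372 = 115757 W
n_s = 120×60/4 = 1800 rpm; n = 1800×(1−0.0436) = 1722 rpm
ω = 2π×1722/60 = 180.3 rad/s
τ = P_out/ω = 115757/180.3 = 642 N·m

642 N·m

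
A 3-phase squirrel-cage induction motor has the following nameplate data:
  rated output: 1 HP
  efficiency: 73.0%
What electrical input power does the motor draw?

1.02 kW

P_out = 1 × 746 = 746 W
P_in = P_out/η = 746/0.73 = 1022 W = 1.02 kW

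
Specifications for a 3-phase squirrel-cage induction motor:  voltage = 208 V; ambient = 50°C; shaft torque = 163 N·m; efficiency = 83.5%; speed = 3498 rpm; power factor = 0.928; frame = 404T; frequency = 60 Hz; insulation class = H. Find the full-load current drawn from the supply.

214 A

ω = 2π×3498/60 = 366.3 rad/s; P_out = τω = 163 × 366.3 = 59707 W
P_in = P_out / η = 59707 / 0.835 = 71505 W
I_L = P_in / (√3·V_L·cosφ) = 71505 / (1.732 × 208 × 0.928) = 214 A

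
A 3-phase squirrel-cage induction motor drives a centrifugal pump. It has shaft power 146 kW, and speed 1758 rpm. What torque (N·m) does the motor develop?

793 N·m

ω = 2π × 1758/60 = 184.1 rad/s
τ = P/ω = 146000/184.1 = 793 N·m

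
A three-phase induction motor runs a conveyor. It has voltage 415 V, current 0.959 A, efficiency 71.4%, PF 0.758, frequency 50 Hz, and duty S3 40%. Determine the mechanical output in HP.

0.5 HP

P_in = √3·V·I·cosφ = 1.732 × 415 × 0.959 × 0.758 = 522 W
P_out = η·P_in = 0.714 × 522 = 373 W
= 373/746 = 0.5 HP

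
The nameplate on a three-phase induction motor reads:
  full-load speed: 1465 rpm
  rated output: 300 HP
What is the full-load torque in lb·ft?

P_out = 300 × 746 = 223800 W
ω = 2π × 1465/60 = 153.4 rad/s
τ = P_out/ω = 223800/153.4 = 1459 N·m
In lb·ft: 1459/1.356 = 1080 lb·ft

1080 lb·ft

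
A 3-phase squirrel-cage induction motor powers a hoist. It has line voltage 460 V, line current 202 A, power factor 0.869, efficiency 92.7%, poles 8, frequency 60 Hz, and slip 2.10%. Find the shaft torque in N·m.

1410 N·m

P_in = √3·V·I·cosφ = 1.732 × 460 × 202 × 0.869 = 139855 W
P_out = η·P_in = 0.927 × 139855 = 129646 W
n_s = 120×60/8 = 900 rpm; n = 900×(1−0.021) = 881 rpm
ω = 2π×881/60 = 92.26 rad/s
τ = P_out/ω = 129646/92.26 = 1410 N·m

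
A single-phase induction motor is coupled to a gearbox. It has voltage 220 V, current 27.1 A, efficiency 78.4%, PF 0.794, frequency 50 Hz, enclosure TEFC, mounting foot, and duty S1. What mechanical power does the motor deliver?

P_in = V·I·cosφ = 220 × 27.1 × 0.794 = 4734 W
P_out = η·P_in = 0.784 × 4734 = 3711 W

3.71 kW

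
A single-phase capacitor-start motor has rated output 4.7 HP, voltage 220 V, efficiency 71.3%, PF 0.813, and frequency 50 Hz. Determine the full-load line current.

27.5 A

P_out = 4.7 × 746 = 3506 W
P_in = P_out / η = 3506 / 0.713 = 4917 W
I = P_in / (V·cosφ) = 4917 / (220 × 0.813) = 27.5 A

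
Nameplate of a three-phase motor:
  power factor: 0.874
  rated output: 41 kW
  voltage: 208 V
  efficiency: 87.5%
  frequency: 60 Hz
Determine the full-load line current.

P_out = 41 kW = 41000 W
P_in = P_out / η = 41000 / 0.875 = 46857 W
I_L = P_in / (√3·V_L·cosφ) = 46857 / (1.732 × 208 × 0.874) = 149 A

149 A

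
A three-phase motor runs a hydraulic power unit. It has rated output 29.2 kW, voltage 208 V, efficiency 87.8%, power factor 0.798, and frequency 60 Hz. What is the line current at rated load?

P_out = 29.2 kW = 29200 W
P_in = P_out / η = 29200 / 0.878 = 33257 W
I_L = P_in / (√3·V_L·cosφ) = 33257 / (1.732 × 208 × 0.798) = 116 A

116 A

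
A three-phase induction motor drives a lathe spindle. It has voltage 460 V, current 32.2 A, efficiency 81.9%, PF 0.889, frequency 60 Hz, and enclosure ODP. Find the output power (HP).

25 HP

P_in = √3·V·I·cosφ = 1.732 × 460 × 32.2 × 0.889 = 22807 W
P_out = η·P_in = 0.819 × 22807 = 18679 W
= 18679/746 = 25 HP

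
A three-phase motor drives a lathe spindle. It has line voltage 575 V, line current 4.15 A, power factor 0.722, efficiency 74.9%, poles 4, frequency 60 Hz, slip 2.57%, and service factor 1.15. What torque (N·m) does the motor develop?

P_in = √3·V·I·cosφ = 1.732 × 575 × 4.15 × 0.722 = 2984 W
P_out = η·P_in = 0.749 × 2984 = 2235 W
n_s = 120×60/4 = 1800 rpm; n = 1800×(1−0.0257) = 1754 rpm
ω = 2π×1754/60 = 183.7 rad/s
τ = P_out/ω = 2235/183.7 = 12.2 N·m

12.2 N·m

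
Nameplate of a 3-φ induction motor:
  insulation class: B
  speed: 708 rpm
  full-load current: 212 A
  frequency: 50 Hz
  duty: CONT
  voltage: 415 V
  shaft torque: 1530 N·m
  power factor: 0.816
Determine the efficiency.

91.2 %

ω = 2π × 708/60 = 74.14 rad/s; P_out = τω = 1530 × 74.14 = 113434 W
P_in = √3·V_L·I_L·cosφ = 1.732 × 415 × 212 × 0.816 = 124343 W
η = P_out / P_in = 113434 / 124343 = 0.912 = 91.2%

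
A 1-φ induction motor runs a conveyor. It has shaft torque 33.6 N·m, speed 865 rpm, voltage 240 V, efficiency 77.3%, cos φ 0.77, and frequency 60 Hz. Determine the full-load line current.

ω = 2π×865/60 = 90.58 rad/s; P_out = τω = 33.6 × 90.58 = 3043 W
P_in = P_out / η = 3043 / 0.773 = 3937 W
I = P_in / (V·cosφ) = 3937 / (240 × 0.77) = 21.3 A

21.3 A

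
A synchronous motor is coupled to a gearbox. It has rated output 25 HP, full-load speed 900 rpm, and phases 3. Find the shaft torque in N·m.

198 N·m

P_out = 25 × 746 = 18650 W
ω = 2π × 900/60 = 94.25 rad/s
τ = P_out/ω = 18650/94.25 = 198 N·m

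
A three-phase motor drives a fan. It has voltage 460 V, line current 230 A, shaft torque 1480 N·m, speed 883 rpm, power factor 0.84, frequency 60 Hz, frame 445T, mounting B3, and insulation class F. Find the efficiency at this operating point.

ω = 2π × 883/60 = 92.47 rad/s; P_out = τω = 1480 × 92.47 = 136856 W
P_in = √3·V_L·I_L·cosφ = 1.732 × 460 × 230 × 0.84 = 153926 W
η = P_out / P_in = 136856 / 153926 = 0.889 = 88.9%

88.9 %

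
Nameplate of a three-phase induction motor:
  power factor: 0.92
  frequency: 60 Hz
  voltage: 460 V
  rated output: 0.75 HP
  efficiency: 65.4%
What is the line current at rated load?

P_out = 0.75 × 746 = 560 W
P_in = P_out / η = 560 / 0.654 = 856 W
I_L = P_in / (√3·V_L·cosφ) = 856 / (1.732 × 460 × 0.92) = 1.17 A

1.17 A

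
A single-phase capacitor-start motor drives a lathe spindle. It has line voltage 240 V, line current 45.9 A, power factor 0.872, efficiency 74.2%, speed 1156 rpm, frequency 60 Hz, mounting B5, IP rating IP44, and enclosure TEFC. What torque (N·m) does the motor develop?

P_in = V·I·cosφ = 240 × 45.9 × 0.872 = 9606 W
P_out = η·P_in = 0.742 × 9606 = 7128 W
n = 1156 rpm
ω = 2π×1156/60 = 121.1 rad/s
τ = P_out/ω = 7128/121.1 = 58.9 N·m

58.9 N·m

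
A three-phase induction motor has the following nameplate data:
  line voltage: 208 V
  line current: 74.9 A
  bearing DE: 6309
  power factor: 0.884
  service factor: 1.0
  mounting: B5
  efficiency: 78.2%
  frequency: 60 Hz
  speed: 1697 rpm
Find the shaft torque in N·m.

P_in = √3·V·I·cosφ = 1.732 × 208 × 74.9 × 0.884 = 23853 W
P_out = η·P_in = 0.782 × 23853 = 18653 W
n = 1697 rpm
ω = 2π×1697/60 = 177.7 rad/s
τ = P_out/ω = 18653/177.7 = 105 N·m

105 N·m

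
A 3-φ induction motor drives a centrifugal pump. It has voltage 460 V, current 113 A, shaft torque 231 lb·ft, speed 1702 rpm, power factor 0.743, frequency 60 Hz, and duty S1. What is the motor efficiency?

τ = 231 lb·ft × 1.356 = 313.2 N·m
ω = 2π × 1702/60 = 178.2 rad/s; P_out = τω = 313.2 × 178.2 = 55812 W
P_in = √3·V_L·I_L·cosφ = 1.732 × 460 × 113 × 0.743 = 66892 W
η = P_out / P_in = 55812 / 66892 = 0.834 = 83.4%

83.4 %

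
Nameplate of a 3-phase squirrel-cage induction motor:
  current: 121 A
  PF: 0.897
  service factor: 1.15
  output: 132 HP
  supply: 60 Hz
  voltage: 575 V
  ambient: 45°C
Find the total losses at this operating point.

P_in = √3·V·I·cosφ = 1.732×575×121×0.897 = 108092 W
P_out = 132×746 = 98472 W
Losses = P_in − P_out = 108092 − 98472 = 9620 W

9620 W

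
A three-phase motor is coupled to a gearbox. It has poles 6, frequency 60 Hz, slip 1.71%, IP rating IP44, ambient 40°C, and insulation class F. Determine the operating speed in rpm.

1179 rpm

n_s = 120f/p = 120×60/6 = 1200 rpm
n = n_s(1 − s) = 1200 × (1 − 0.0171) = 1179 rpm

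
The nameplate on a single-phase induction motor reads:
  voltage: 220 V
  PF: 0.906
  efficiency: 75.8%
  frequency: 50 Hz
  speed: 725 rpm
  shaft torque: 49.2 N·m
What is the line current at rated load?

24.7 A

ω = 2π×725/60 = 75.92 rad/s; P_out = τω = 49.2 × 75.92 = 3735 W
P_in = P_out / η = 3735 / 0.758 = 4927 W
I = P_in / (V·cosφ) = 4927 / (220 × 0.906) = 24.7 A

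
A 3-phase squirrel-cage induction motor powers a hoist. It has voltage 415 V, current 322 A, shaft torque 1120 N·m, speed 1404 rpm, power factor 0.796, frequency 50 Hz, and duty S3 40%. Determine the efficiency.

89.4 %

ω = 2π × 1404/60 = 147 rad/s; P_out = τω = 1120 × 147 = 164640 W
P_in = √3·V_L·I_L·cosφ = 1.732 × 415 × 322 × 0.796 = 184232 W
η = P_out / P_in = 164640 / 184232 = 0.894 = 89.4%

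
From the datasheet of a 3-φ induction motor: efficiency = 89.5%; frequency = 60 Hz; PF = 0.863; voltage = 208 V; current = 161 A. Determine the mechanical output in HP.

60.1 HP

P_in = √3·V·I·cosφ = 1.732 × 208 × 161 × 0.863 = 50055 W
P_out = η·P_in = 0.895 × 50055 = 44799 W
= 44799/746 = 60.1 HP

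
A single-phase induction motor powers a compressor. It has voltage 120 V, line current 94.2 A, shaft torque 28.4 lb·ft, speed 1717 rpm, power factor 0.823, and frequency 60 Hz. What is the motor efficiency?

74.4 %

τ = 28.4 lb·ft × 1.356 = 38.51 N·m
ω = 2π × 1717/60 = 179.8 rad/s; P_out = τω = 38.51 × 179.8 = 6924 W
P_in = V·I·cosφ = 120 × 94.2 × 0.823 = 9303 W
η = P_out / P_in = 6924 / 9303 = 0.744 = 74.4%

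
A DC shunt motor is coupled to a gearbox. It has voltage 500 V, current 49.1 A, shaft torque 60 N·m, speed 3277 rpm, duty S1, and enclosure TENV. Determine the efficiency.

ω = 2π × 3277/60 = 343.2 rad/s; P_out = τω = 60 × 343.2 = 20592 W
P_in = V·I = 500 × 49.1 = 24550 W
η = P_out / P_in = 20592 / 24550 = 0.839 = 83.9%

83.9 %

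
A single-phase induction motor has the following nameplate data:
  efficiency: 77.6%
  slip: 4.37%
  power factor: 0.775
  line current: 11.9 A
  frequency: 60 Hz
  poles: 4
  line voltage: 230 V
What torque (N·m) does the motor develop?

P_in = V·I·cosφ = 230 × 11.9 × 0.775 = 2121 W
P_out = η·P_in = 0.776 × 2121 = 1646 W
n_s = 120×60/4 = 1800 rpm; n = 1800×(1−0.0437) = 1721 rpm
ω = 2π×1721/60 = 180.2 rad/s
τ = P_out/ω = 1646/180.2 = 9.13 N·m

9.13 N·m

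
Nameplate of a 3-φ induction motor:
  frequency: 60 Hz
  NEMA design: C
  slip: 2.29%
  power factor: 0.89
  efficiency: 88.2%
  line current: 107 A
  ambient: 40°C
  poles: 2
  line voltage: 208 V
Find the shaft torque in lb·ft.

P_in = √3·V·I·cosφ = 1.732 × 208 × 107 × 0.89 = 34307 W
P_out = η·P_in = 0.882 × 34307 = 30259 W
n_s = 120×60/2 = 3600 rpm; n = 3600×(1−0.0229) = 3518 rpm
ω = 2π×3518/60 = 368.4 rad/s
τ = P_out/ω = 30259/368.4 = 82.14 N·m
In lb·ft: 82.14/1.356 = 60.6 lb·ft

60.6 lb·ft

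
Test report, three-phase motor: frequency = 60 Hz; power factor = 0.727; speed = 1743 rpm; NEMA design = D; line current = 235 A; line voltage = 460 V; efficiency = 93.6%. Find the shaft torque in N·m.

698 N·m

P_in = √3·V·I·cosφ = 1.732 × 460 × 235 × 0.727 = 136116 W
P_out = η·P_in = 0.936 × 136116 = 127405 W
n = 1743 rpm
ω = 2π×1743/60 = 182.5 rad/s
τ = P_out/ω = 127405/182.5 = 698 N·m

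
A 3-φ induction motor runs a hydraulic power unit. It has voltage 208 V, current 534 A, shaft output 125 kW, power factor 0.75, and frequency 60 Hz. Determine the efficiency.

86.6 %

P_out = 125 kW = 125000 W
P_in = √3·V_L·I_L·cosφ = 1.732 × 208 × 534 × 0.75 = 144283 W
η = P_out / P_in = 125000 / 144283 = 0.866 = 86.6%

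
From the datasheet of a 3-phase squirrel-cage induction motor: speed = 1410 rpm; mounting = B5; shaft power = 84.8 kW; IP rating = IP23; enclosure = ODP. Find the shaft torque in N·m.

ω = 2π × 1410/60 = 147.7 rad/s
τ = P/ω = 84800/147.7 = 574 N·m

574 N·m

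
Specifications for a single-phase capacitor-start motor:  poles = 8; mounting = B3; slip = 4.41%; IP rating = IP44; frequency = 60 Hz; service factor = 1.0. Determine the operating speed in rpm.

860 rpm

n_s = 120f/p = 120×60/8 = 900 rpm
n = n_s(1 − s) = 900 × (1 − 0.0441) = 860 rpm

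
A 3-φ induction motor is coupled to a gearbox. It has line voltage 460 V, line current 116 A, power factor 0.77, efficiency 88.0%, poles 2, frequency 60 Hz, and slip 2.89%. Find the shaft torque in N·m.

P_in = √3·V·I·cosφ = 1.732 × 460 × 116 × 0.77 = 71163 W
P_out = η·P_in = 0.88 × 71163 = 62623 W
n_s = 120×60/2 = 3600 rpm; n = 3600×(1−0.0289) = 3496 rpm
ω = 2π×3496/60 = 366.1 rad/s
τ = P_out/ω = 62623/366.1 = 171 N·m

171 N·m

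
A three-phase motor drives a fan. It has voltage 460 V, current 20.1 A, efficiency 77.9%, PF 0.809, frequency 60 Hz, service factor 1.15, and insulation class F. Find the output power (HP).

13.5 HP

P_in = √3·V·I·cosφ = 1.732 × 460 × 20.1 × 0.809 = 12955 W
P_out = η·P_in = 0.779 × 12955 = 10092 W
= 10092/746 = 13.5 HP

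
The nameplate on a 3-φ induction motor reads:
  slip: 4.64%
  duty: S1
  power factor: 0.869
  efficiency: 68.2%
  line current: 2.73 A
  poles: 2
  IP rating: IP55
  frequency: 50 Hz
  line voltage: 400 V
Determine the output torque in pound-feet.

2.76 lb·ft

P_in = √3·V·I·cosφ = 1.732 × 400 × 2.73 × 0.869 = 1644 W
P_out = η·P_in = 0.682 × 1644 = 1121 W
n_s = 120×50/2 = 3000 rpm; n = 3000×(1−0.0464) = 2861 rpm
ω = 2π×2861/60 = 299.6 rad/s
τ = P_out/ω = 1121/299.6 = 3.742 N·m
In lb·ft: 3.742/1.356 = 2.76 lb·ft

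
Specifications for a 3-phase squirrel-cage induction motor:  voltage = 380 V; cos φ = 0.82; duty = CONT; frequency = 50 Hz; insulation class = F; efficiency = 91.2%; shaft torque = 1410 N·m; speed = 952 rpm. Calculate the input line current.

ω = 2π×952/60 = 99.69 rad/s; P_out = τω = 1410 × 99.69 = 140563 W
P_in = P_out / η = 140563 / 0.912 = 154126 W
I_L = P_in / (√3·V_L·cosφ) = 154126 / (1.732 × 380 × 0.82) = 286 A

286 A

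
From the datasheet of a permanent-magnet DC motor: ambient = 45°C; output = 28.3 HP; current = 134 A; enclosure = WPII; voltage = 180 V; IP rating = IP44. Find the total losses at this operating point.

3010 W

P_in = V·I = 180×134 = 24120 W
P_out = 28.3×746 = 21112 W
Losses = P_in − P_out = 24120 − 21112 = 3008 W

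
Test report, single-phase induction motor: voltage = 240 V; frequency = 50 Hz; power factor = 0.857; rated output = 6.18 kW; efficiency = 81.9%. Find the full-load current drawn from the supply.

36.7 A

P_out = 6.18 kW = 6180 W
P_in = P_out / η = 6180 / 0.819 = 7546 W
I = P_in / (V·cosφ) = 7546 / (240 × 0.857) = 36.7 A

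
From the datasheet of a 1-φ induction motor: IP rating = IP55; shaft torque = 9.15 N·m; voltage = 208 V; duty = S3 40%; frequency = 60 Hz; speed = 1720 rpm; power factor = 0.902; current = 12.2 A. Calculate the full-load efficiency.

72.0 %

ω = 2π × 1720/60 = 180.1 rad/s; P_out = τω = 9.15 × 180.1 = 1648 W
P_in = V·I·cosφ = 208 × 12.2 × 0.902 = 2289 W
η = P_out / P_in = 1648 / 2289 = 0.720 = 72.0%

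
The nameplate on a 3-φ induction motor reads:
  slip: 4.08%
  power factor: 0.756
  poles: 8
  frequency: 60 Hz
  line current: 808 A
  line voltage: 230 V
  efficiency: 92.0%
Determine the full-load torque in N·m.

2480 N·m

P_in = √3·V·I·cosφ = 1.732 × 230 × 808 × 0.756 = 243337 W
P_out = η·P_in = 0.92 × 243337 = 223870 W
n_s = 120×60/8 = 900 rpm; n = 900×(1−0.0408) = 863 rpm
ω = 2π×863/60 = 90.37 rad/s
τ = P_out/ω = 223870/90.37 = 2480 N·m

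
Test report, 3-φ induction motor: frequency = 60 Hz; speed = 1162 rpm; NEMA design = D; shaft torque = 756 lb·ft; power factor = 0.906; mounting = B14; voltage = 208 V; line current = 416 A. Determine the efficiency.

91.9 %

τ = 756 lb·ft × 1.356 = 1025 N·m
ω = 2π × 1162/60 = 121.7 rad/s; P_out = τω = 1025 × 121.7 = 124743 W
P_in = √3·V_L·I_L·cosφ = 1.732 × 208 × 416 × 0.906 = 135779 W
η = P_out / P_in = 124743 / 135779 = 0.919 = 91.9%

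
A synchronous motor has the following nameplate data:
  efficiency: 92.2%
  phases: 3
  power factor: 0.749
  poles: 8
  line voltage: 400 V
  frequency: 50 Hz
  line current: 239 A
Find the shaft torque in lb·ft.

1070 lb·ft

P_in = √3·V·I·cosφ = 1.732 × 400 × 239 × 0.749 = 124019 W
P_out = η·P_in = 0.922 × 124019 = 114346 W
n = n_s = 120×50/8 = 750 rpm (synchronous)
ω = 2π×750/60 = 78.54 rad/s
τ = P_out/ω = 114346/78.54 = 1456 N·m
In lb·ft: 1456/1.356 = 1070 lb·ft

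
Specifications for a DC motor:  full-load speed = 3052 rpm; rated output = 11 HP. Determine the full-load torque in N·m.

25.7 N·m

P_out = 11 × 746 = 8206 W
ω = 2π × 3052/60 = 319.6 rad/s
τ = P_out/ω = 8206/319.6 = 25.7 N·m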